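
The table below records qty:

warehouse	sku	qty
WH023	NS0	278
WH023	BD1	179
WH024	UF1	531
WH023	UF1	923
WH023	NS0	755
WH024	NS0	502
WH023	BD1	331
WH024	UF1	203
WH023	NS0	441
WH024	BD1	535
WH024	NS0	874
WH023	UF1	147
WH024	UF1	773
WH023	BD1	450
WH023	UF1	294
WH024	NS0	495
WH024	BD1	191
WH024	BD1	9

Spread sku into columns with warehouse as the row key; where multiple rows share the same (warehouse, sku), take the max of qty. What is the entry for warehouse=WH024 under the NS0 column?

874

Rows with warehouse=WH024 and sku=NS0: qty values are 502, 874, 495.
max(502, 874, 495) = 874.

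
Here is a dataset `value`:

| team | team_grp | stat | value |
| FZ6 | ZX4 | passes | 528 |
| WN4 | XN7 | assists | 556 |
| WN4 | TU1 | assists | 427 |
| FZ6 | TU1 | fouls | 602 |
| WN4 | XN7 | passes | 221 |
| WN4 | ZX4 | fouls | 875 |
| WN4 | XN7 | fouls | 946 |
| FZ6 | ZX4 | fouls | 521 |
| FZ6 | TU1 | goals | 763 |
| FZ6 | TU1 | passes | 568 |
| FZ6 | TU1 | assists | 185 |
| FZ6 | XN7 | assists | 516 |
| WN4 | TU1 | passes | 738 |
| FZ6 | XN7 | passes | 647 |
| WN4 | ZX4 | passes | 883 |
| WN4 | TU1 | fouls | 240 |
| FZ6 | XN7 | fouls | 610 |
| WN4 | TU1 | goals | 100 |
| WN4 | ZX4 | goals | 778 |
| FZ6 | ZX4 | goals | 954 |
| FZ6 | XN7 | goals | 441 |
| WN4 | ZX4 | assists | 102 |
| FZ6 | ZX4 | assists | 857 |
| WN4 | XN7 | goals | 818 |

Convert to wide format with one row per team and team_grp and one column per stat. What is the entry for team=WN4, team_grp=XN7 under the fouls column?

Wide layout: rows indexed by team and team_grp, columns are the 4 distinct stat values (passes, assists, fouls, goals).
Cell (team=WN4, team_grp=XN7, stat=fouls) draws from the long row where team=WN4, team_grp=XN7 and stat=fouls, which has value=946.

946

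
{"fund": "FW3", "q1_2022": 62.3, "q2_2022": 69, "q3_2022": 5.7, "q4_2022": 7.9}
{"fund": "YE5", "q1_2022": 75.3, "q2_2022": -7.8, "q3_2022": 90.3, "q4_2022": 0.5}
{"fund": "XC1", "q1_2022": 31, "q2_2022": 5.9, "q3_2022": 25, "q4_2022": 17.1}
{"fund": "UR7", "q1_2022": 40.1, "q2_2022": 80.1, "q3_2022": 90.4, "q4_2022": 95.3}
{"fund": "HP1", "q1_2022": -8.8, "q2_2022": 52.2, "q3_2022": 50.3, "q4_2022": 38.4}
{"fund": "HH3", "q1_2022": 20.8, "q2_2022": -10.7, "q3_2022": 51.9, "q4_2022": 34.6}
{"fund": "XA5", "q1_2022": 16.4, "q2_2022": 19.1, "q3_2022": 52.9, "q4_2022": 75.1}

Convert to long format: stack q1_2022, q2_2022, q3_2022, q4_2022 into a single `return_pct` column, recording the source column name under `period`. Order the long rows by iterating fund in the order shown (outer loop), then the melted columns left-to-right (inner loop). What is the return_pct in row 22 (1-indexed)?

28 rows total (7 × 4). Row 22: index ⌊(22-1)/4⌋ = 5 into fund → HH3; (22-1) mod 4 = 1 into the melted columns → q2_2022.
So row 22 is (HH3, q2_2022, -10.7); return_pct = -10.7.

-10.7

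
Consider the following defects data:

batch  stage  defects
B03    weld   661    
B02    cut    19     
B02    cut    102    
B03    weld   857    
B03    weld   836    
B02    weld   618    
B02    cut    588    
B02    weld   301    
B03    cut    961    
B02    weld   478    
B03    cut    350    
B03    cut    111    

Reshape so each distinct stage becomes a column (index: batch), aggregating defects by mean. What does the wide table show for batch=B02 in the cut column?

236.33

Rows with batch=B02 and stage=cut: defects values are 19, 102, 588.
(19 + 102 + 588) / 3 = 236.33.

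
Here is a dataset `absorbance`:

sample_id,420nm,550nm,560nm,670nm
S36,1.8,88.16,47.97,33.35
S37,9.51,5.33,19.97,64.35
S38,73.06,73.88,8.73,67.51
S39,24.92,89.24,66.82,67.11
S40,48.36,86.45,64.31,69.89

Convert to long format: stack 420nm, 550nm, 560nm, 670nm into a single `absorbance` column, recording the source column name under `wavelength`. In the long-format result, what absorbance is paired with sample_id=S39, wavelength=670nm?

Unpivoting turns each (sample_id, wide-column) pair into one long row.
The wide cell at row S39, column 670nm holds 67.11, so the long row (S39, 670nm) has absorbance=67.11.

67.11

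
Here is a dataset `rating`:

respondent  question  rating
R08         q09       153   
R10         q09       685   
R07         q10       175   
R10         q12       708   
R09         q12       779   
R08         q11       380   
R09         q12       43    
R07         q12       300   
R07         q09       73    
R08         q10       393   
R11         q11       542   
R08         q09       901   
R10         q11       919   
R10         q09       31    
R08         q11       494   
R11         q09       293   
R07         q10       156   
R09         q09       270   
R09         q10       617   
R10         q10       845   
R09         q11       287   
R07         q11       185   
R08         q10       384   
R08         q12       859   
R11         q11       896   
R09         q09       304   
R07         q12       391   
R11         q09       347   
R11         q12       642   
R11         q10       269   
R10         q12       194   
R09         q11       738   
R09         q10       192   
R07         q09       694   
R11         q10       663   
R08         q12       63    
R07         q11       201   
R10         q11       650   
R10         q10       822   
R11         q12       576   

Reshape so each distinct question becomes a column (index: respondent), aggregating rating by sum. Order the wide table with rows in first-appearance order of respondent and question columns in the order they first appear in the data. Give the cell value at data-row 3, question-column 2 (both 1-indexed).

331

With rows in first-appearance order of respondent, row 3 is respondent=R07. question columns in first-appearance order: q09, q10, q12, q11; column 2 is q10.
Long rows with respondent=R07, question=q10: 175 + 156 = 331.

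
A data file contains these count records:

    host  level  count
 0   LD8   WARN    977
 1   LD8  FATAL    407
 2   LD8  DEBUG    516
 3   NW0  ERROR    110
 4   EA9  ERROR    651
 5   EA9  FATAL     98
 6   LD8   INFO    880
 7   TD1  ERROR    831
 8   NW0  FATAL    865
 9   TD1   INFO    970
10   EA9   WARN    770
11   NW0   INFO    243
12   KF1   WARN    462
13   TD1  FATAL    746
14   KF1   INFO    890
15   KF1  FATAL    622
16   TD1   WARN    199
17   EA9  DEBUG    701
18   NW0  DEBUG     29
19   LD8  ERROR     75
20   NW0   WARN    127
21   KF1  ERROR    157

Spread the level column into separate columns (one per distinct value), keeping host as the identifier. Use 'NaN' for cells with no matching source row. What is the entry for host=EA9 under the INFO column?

NaN

No long-format row has host=EA9 and level=INFO, so the cell is NaN.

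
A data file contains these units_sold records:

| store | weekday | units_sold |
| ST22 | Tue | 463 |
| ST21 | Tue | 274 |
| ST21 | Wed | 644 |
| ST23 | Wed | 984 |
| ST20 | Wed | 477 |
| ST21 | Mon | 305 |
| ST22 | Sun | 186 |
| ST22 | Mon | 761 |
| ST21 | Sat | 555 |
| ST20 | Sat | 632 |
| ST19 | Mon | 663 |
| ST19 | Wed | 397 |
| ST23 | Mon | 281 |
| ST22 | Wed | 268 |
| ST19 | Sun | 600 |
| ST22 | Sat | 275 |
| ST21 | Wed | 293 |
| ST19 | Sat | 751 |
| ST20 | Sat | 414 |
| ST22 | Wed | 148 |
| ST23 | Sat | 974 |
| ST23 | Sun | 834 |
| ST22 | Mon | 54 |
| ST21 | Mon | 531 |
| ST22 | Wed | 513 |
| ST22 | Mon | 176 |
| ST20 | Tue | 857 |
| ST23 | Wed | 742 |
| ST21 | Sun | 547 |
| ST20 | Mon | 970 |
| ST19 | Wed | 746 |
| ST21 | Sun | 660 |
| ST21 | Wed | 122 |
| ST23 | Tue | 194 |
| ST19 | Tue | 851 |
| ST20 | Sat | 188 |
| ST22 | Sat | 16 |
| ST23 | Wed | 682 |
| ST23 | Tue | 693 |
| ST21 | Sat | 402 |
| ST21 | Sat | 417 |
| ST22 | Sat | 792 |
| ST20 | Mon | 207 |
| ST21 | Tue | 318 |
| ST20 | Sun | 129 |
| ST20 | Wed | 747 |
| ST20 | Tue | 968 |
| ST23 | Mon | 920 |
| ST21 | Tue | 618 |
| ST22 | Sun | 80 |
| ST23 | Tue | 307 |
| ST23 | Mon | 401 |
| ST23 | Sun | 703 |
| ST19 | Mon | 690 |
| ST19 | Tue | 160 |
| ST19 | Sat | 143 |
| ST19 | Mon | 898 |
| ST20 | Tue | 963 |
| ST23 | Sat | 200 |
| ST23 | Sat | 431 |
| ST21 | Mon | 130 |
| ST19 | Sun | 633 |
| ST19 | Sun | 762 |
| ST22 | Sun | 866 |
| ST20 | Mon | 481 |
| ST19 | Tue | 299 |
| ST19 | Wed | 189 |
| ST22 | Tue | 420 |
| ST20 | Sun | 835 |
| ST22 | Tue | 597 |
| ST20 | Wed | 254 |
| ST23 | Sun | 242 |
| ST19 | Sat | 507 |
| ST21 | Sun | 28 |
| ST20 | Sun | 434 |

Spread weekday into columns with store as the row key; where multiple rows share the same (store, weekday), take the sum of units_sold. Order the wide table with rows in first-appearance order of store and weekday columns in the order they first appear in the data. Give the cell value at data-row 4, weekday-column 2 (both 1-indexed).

With rows in first-appearance order of store, row 4 is store=ST20. weekday columns in first-appearance order: Tue, Wed, Mon, Sun, Sat; column 2 is Wed.
Long rows with store=ST20, weekday=Wed: 477 + 747 + 254 = 1478.

1478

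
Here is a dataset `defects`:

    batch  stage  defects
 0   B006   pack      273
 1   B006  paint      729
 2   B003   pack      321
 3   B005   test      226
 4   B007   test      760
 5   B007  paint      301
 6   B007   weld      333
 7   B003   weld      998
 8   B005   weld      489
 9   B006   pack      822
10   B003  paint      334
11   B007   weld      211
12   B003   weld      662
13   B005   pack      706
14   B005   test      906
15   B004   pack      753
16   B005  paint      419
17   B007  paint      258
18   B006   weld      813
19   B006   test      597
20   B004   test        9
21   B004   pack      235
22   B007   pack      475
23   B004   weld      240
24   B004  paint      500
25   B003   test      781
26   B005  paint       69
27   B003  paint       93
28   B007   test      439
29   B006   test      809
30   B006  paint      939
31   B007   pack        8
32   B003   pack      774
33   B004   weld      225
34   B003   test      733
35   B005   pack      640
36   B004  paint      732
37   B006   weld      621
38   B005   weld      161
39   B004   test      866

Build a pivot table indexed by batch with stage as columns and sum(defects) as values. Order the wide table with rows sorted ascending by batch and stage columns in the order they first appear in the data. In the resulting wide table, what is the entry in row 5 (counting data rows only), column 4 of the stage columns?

With rows sorted ascending by batch, row 5 is batch=B007. stage columns in first-appearance order: pack, paint, test, weld; column 4 is weld.
Long rows with batch=B007, stage=weld: 333 + 211 = 544.

544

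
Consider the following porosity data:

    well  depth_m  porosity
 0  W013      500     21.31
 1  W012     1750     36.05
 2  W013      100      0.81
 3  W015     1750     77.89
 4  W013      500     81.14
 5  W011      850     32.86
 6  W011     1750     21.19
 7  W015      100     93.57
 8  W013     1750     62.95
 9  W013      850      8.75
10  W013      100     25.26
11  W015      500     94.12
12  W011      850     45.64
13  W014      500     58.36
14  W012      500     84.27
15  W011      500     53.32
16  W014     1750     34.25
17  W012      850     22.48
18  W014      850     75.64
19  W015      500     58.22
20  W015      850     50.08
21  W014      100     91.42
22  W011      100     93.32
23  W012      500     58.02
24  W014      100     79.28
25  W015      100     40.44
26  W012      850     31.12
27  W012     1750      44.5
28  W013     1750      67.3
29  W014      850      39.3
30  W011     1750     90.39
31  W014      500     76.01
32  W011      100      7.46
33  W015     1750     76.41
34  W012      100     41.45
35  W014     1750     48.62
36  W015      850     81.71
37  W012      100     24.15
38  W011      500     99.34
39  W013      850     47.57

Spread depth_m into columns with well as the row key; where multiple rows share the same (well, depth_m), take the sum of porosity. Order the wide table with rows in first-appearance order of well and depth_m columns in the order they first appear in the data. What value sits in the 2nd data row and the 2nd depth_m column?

With rows in first-appearance order of well, row 2 is well=W012. depth_m columns in first-appearance order: 500, 1750, 100, 850; column 2 is 1750.
Long rows with well=W012, depth_m=1750: 36.05 + 44.5 = 80.55.

80.55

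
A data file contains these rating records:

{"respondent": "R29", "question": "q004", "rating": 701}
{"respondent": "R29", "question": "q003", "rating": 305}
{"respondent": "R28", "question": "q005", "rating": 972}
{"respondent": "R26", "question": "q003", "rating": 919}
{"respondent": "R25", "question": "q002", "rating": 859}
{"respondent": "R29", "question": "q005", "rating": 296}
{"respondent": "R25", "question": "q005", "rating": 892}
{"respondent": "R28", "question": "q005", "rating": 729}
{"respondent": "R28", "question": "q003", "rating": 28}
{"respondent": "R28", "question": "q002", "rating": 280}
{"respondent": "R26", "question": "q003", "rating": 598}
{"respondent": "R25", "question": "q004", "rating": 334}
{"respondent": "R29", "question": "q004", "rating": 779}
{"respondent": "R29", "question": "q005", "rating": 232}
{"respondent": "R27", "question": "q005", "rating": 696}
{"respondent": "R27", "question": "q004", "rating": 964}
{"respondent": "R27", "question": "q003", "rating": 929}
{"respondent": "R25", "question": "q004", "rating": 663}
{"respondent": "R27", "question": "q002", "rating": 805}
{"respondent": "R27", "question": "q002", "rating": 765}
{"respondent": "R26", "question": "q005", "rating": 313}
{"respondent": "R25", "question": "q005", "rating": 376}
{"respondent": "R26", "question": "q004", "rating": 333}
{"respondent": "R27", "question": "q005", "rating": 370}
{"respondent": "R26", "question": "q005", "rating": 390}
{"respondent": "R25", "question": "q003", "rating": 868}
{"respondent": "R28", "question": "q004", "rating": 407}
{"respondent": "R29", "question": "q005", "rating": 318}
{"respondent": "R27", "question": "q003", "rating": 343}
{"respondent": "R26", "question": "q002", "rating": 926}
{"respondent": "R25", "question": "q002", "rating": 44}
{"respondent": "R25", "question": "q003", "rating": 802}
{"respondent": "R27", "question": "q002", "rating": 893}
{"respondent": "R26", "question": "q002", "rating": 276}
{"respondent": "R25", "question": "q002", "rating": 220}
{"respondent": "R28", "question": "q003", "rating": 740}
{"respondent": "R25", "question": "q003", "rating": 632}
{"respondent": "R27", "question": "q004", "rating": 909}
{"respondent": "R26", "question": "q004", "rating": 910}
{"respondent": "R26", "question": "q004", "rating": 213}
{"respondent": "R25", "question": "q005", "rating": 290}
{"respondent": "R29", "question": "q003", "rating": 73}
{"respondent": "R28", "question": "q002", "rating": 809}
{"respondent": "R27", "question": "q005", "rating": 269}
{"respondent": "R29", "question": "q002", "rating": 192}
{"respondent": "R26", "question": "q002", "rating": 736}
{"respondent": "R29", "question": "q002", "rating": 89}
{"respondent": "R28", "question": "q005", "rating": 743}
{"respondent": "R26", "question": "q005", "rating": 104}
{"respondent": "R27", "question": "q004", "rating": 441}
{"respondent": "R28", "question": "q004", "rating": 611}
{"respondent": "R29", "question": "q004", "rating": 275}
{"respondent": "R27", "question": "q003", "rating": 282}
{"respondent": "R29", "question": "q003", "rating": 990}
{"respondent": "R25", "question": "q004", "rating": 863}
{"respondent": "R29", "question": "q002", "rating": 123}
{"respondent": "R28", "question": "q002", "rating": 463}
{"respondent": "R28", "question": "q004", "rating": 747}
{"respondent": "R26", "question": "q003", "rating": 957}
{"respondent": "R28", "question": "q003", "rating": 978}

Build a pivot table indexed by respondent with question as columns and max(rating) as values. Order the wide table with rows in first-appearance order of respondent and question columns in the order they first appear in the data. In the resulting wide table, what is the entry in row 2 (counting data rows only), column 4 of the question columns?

809

With rows in first-appearance order of respondent, row 2 is respondent=R28. question columns in first-appearance order: q004, q003, q005, q002; column 4 is q002.
Long rows with respondent=R28, question=q002: max(280, 809, 463) = 809.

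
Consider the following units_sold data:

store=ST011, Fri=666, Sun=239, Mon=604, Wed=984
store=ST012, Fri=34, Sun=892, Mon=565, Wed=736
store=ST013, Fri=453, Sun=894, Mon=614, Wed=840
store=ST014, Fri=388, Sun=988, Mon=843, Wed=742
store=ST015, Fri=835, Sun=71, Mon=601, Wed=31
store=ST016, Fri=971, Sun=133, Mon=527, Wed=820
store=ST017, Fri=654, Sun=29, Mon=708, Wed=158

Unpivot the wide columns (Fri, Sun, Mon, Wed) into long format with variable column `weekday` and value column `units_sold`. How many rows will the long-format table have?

28

7 store values × 4 melted columns = 28 rows.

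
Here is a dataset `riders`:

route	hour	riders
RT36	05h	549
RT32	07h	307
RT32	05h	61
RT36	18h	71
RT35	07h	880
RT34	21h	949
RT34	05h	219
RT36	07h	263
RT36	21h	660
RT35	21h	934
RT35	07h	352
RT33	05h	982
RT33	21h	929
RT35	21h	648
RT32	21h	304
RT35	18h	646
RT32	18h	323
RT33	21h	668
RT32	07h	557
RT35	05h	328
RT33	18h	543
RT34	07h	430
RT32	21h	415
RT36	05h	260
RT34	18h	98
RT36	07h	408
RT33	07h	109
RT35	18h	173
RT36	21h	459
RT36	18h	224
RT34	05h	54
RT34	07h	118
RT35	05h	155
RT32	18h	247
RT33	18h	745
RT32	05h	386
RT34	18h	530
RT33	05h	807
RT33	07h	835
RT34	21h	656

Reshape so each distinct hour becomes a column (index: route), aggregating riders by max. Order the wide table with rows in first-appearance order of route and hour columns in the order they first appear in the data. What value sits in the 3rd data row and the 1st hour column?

328

With rows in first-appearance order of route, row 3 is route=RT35. hour columns in first-appearance order: 05h, 07h, 18h, 21h; column 1 is 05h.
Long rows with route=RT35, hour=05h: max(328, 155) = 328.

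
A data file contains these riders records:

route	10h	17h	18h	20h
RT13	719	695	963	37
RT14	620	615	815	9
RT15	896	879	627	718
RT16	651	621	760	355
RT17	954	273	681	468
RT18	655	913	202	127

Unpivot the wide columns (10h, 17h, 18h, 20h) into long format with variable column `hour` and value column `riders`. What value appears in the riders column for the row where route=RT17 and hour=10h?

954

Unpivoting turns each (route, wide-column) pair into one long row.
The wide cell at row RT17, column 10h holds 954, so the long row (RT17, 10h) has riders=954.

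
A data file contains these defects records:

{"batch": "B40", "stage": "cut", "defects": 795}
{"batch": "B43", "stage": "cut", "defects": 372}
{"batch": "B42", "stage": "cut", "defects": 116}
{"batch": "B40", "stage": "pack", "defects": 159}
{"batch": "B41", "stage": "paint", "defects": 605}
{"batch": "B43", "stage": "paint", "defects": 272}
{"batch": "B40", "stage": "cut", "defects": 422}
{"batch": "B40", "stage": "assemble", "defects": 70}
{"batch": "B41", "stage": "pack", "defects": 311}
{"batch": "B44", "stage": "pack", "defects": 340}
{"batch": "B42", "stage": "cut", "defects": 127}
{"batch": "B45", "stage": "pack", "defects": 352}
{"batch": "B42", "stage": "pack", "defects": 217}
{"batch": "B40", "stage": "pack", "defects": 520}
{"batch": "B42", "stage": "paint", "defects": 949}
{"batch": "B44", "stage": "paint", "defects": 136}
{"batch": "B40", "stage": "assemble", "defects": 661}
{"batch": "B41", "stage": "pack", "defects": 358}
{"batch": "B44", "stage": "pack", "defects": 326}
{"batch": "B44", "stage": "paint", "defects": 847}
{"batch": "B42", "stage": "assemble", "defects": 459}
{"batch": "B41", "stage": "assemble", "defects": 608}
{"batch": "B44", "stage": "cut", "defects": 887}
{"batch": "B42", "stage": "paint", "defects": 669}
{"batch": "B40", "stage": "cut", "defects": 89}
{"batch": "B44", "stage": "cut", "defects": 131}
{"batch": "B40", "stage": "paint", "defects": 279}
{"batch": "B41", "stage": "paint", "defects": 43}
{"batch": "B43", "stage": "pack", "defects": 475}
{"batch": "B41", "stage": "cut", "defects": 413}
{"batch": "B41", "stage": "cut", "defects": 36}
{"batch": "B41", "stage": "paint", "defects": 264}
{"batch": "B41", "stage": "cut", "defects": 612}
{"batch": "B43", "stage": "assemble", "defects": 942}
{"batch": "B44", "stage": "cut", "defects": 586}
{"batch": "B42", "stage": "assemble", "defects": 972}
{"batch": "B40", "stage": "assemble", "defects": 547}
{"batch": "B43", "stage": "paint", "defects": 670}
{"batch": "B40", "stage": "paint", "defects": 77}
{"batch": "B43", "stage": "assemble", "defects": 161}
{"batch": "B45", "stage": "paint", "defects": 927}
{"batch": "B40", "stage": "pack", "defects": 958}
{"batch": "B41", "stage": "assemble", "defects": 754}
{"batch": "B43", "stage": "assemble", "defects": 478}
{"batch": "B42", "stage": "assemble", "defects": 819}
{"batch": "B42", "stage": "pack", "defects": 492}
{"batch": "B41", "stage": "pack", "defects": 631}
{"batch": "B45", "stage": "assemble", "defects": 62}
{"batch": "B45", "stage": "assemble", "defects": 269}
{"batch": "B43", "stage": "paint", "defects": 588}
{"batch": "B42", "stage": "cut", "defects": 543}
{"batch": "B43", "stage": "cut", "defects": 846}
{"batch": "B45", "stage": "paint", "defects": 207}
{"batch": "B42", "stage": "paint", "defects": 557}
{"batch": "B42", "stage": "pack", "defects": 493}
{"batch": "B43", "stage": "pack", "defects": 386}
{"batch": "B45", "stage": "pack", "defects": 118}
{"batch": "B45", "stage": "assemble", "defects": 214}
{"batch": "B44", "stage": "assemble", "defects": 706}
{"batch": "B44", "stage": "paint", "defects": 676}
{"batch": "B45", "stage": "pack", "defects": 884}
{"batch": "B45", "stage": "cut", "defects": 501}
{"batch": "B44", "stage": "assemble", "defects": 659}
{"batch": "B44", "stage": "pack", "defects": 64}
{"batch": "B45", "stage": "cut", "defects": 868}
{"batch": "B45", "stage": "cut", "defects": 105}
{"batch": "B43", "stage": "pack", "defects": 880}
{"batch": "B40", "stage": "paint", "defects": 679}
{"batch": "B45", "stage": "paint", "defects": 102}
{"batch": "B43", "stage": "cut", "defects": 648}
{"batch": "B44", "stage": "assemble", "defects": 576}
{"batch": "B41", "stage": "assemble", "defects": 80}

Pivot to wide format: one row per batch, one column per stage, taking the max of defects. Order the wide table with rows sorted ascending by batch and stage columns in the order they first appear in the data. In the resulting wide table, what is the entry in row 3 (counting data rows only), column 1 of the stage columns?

543

With rows sorted ascending by batch, row 3 is batch=B42. stage columns in first-appearance order: cut, pack, paint, assemble; column 1 is cut.
Long rows with batch=B42, stage=cut: max(116, 127, 543) = 543.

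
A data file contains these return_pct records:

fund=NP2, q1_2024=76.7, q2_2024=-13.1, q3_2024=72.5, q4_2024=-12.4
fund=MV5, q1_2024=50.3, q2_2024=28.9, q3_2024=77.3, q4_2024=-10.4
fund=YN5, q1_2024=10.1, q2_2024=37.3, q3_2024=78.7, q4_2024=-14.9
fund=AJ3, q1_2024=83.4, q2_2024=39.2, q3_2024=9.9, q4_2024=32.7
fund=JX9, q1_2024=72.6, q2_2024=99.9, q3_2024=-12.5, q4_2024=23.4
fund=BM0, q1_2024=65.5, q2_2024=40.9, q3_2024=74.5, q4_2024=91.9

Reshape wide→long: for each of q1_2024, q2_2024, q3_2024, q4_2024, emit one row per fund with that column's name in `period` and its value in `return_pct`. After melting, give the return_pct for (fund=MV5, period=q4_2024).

-10.4

Unpivoting turns each (fund, wide-column) pair into one long row.
The wide cell at row MV5, column q4_2024 holds -10.4, so the long row (MV5, q4_2024) has return_pct=-10.4.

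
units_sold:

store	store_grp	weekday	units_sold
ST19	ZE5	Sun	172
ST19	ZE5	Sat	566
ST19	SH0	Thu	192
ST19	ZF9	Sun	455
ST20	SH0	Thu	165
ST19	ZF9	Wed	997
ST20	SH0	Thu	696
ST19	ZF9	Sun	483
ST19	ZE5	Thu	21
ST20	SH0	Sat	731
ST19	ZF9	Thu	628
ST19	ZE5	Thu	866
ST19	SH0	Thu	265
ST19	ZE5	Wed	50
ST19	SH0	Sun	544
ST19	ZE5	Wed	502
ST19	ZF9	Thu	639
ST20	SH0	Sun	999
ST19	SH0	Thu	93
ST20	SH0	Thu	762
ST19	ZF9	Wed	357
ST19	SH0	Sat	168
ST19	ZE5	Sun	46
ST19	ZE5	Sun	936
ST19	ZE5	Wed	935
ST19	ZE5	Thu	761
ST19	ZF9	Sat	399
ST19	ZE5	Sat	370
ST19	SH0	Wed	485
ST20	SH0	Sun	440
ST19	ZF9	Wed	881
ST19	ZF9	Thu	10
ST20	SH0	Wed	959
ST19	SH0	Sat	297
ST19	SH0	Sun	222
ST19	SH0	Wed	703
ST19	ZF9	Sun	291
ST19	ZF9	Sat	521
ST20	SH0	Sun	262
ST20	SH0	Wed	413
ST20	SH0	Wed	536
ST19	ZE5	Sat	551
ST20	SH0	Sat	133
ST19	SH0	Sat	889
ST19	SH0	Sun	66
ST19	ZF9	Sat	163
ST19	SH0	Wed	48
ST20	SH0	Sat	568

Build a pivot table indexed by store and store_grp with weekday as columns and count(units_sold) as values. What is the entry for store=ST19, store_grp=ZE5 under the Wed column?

3

Rows with store=ST19, store_grp=ZE5 and weekday=Wed: units_sold values are 50, 502, 935.
3 rows match — count = 3.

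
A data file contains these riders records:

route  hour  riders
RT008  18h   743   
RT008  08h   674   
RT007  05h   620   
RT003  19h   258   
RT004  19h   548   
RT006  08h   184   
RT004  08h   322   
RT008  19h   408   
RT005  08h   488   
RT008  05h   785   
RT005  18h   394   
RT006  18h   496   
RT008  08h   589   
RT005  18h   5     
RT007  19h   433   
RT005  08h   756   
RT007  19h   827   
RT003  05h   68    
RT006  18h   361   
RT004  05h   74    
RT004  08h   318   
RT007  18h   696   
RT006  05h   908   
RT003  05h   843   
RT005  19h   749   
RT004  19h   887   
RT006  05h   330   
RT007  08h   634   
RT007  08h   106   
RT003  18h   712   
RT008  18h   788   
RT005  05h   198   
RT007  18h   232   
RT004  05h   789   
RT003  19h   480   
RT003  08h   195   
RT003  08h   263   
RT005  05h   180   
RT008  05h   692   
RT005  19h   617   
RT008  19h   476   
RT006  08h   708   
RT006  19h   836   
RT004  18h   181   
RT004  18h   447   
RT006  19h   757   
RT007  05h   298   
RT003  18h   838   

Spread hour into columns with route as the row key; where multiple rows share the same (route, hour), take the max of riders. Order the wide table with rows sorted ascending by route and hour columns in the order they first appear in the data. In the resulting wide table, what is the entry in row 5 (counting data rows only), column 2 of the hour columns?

634

With rows sorted ascending by route, row 5 is route=RT007. hour columns in first-appearance order: 18h, 08h, 05h, 19h; column 2 is 08h.
Long rows with route=RT007, hour=08h: max(634, 106) = 634.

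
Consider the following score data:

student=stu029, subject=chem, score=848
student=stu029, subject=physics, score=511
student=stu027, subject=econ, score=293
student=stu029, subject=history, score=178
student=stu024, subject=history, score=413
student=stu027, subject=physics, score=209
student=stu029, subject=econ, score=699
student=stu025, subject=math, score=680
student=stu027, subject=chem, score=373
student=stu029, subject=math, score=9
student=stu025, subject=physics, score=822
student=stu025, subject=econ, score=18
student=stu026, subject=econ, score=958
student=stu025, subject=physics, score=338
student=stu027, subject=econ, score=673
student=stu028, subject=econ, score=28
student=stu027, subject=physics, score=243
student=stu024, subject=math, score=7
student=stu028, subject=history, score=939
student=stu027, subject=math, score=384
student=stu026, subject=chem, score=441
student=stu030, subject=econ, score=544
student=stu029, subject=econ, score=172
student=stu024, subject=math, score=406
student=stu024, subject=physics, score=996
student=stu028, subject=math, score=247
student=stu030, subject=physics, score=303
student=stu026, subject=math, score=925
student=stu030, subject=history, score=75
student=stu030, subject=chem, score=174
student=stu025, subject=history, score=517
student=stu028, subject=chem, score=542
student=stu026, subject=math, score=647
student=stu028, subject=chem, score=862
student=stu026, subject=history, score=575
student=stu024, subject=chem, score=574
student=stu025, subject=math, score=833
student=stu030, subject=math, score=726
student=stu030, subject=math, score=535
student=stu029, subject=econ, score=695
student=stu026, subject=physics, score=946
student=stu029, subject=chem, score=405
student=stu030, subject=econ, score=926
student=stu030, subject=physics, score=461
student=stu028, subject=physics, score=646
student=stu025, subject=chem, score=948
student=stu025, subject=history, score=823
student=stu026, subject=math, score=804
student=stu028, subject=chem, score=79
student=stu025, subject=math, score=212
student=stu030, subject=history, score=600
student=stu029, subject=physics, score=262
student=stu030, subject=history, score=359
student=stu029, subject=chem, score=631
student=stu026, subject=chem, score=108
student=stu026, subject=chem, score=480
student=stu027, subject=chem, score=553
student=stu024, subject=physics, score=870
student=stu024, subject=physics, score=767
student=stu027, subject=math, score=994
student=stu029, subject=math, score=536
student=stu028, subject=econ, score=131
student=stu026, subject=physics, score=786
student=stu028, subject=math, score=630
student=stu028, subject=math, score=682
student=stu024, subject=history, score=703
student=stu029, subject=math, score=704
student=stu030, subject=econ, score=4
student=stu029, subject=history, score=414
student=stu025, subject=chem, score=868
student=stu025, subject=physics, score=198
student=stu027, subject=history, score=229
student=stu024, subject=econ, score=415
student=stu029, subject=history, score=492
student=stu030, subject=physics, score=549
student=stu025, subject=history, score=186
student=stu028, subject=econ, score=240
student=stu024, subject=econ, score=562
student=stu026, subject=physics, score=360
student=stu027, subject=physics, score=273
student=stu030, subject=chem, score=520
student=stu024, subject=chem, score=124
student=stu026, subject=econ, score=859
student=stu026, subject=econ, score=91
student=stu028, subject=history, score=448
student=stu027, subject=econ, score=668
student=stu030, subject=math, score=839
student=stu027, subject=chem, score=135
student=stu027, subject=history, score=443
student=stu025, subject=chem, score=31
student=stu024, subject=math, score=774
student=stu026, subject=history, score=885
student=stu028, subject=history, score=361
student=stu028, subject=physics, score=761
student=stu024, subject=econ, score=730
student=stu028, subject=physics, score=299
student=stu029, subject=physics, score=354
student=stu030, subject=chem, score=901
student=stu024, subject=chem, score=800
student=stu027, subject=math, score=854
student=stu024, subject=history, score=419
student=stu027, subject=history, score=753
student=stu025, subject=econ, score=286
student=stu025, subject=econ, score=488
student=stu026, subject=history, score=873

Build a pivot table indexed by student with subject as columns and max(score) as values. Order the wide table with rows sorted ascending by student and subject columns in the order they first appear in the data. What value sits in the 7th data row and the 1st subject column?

With rows sorted ascending by student, row 7 is student=stu030. subject columns in first-appearance order: chem, physics, econ, history, math; column 1 is chem.
Long rows with student=stu030, subject=chem: max(174, 520, 901) = 901.

901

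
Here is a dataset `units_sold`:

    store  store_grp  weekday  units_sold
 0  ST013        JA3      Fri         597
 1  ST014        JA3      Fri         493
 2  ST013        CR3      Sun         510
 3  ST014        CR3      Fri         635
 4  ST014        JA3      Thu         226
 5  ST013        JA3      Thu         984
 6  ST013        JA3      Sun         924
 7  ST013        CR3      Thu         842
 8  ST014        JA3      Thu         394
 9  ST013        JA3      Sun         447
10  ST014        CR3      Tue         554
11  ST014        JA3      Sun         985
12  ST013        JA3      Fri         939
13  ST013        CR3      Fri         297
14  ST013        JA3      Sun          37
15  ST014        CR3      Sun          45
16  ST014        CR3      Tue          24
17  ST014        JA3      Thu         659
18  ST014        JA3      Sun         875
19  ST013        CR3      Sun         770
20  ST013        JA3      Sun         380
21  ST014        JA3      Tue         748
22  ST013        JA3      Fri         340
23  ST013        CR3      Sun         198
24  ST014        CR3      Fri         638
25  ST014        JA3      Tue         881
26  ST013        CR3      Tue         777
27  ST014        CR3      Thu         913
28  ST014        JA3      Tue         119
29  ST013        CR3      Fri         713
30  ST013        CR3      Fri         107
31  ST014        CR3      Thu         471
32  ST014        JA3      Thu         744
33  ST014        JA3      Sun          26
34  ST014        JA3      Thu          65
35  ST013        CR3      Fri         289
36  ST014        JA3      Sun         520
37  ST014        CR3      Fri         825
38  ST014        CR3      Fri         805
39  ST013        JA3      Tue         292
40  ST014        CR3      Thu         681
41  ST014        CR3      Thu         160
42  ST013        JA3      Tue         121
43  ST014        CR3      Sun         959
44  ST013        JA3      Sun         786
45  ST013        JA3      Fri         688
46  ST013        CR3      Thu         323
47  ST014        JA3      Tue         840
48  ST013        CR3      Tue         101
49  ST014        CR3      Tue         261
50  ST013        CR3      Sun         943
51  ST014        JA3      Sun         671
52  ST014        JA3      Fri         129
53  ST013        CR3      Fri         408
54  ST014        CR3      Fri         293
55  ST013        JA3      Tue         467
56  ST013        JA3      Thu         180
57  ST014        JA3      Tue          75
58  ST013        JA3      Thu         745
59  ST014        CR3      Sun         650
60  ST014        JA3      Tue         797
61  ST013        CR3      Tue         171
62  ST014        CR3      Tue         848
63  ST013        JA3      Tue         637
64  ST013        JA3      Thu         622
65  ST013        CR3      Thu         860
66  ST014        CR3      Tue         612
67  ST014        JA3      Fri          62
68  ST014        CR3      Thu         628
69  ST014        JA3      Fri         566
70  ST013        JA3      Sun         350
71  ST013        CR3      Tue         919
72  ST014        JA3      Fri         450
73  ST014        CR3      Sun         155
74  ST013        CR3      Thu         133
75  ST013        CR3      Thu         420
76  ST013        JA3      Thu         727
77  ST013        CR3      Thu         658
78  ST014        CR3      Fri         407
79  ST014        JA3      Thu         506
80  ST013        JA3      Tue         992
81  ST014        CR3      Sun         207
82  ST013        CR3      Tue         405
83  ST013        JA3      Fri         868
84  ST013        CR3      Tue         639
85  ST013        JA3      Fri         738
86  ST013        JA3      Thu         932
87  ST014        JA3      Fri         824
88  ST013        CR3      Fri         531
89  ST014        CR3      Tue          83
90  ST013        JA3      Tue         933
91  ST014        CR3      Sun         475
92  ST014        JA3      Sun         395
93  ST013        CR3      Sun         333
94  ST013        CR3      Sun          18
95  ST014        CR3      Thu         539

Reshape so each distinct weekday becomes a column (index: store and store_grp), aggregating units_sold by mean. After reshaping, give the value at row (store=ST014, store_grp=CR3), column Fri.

Rows with store=ST014, store_grp=CR3 and weekday=Fri: units_sold values are 635, 638, 825, 805, 293, 407.
(635 + 638 + 825 + 805 + 293 + 407) / 6 = 600.50.

600.50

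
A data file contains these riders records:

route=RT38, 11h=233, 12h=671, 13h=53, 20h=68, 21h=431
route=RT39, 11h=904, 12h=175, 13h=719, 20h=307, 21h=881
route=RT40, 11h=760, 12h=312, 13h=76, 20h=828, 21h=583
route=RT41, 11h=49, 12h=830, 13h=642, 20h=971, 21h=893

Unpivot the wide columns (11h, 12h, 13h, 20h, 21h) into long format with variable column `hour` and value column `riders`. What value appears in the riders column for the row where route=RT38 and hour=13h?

53

Unpivoting turns each (route, wide-column) pair into one long row.
The wide cell at row RT38, column 13h holds 53, so the long row (RT38, 13h) has riders=53.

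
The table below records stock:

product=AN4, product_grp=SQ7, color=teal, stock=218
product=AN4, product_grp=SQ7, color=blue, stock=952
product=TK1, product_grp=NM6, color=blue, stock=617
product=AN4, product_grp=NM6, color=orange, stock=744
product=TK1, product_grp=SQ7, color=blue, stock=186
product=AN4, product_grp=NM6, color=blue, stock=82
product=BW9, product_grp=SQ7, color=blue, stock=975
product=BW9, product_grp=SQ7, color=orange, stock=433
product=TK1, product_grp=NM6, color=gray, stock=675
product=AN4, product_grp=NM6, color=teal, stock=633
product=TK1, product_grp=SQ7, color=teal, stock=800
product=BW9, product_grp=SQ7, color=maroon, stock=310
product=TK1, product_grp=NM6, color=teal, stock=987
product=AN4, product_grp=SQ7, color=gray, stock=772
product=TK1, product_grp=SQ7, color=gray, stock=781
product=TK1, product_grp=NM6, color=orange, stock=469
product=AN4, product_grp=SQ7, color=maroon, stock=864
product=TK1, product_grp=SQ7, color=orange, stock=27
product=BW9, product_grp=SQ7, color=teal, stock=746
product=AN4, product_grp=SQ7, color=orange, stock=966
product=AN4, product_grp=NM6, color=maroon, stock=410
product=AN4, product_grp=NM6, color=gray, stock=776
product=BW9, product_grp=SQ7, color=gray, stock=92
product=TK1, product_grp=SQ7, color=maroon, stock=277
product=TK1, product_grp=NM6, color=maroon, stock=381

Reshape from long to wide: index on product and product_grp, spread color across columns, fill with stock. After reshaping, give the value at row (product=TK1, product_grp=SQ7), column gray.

Wide layout: rows indexed by product and product_grp, columns are the 5 distinct color values (teal, blue, orange, gray, maroon).
Cell (product=TK1, product_grp=SQ7, color=gray) draws from the long row where product=TK1, product_grp=SQ7 and color=gray, which has stock=781.

781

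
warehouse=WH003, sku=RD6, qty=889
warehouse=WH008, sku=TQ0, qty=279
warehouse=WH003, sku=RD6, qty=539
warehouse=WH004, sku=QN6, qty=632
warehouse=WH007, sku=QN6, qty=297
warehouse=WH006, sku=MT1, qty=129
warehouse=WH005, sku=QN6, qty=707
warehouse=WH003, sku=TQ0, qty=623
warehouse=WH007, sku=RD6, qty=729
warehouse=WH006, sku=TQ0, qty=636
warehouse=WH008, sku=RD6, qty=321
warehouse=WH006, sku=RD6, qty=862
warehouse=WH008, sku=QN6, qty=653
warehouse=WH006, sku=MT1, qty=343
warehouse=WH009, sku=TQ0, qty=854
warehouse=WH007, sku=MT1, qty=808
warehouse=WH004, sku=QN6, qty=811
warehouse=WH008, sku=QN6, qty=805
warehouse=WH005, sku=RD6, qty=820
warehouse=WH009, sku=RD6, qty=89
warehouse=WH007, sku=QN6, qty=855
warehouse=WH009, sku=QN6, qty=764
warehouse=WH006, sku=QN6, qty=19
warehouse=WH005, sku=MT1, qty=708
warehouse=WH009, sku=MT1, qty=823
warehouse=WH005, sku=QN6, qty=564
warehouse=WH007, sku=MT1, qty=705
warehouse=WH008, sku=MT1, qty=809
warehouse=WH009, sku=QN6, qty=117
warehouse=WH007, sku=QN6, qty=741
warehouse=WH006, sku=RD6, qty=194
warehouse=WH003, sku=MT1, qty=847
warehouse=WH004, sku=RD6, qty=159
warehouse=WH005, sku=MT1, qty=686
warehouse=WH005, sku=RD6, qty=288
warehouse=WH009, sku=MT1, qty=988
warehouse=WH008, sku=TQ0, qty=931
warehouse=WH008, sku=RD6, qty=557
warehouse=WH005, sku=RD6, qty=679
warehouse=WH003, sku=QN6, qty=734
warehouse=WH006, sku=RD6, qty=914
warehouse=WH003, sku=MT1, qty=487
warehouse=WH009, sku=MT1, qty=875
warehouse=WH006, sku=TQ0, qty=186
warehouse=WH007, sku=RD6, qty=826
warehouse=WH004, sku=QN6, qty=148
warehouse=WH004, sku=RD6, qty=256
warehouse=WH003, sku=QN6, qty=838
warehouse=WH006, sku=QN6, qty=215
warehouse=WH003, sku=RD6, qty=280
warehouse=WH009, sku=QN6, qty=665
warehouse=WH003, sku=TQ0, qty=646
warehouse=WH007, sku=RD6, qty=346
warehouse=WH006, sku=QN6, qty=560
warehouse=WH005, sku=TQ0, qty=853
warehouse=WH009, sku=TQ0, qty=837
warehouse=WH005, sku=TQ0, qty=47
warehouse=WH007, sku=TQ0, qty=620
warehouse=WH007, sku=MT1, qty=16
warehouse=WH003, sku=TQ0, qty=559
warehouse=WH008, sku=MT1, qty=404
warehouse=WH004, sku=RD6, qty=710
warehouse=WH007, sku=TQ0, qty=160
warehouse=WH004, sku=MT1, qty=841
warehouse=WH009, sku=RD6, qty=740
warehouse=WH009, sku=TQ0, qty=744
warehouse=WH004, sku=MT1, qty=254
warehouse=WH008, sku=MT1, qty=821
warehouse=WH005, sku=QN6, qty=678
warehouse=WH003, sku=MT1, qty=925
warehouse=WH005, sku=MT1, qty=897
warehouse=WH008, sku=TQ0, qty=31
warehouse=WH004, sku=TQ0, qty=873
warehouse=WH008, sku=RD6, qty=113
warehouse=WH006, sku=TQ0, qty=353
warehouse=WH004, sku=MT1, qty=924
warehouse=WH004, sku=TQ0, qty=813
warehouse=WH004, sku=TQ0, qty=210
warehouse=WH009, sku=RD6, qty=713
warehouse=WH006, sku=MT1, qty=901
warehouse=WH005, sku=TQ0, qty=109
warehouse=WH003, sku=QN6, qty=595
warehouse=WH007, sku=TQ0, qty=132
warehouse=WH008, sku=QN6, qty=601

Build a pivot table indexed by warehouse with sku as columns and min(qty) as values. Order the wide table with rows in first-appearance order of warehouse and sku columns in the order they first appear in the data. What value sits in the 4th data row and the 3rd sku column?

297

With rows in first-appearance order of warehouse, row 4 is warehouse=WH007. sku columns in first-appearance order: RD6, TQ0, QN6, MT1; column 3 is QN6.
Long rows with warehouse=WH007, sku=QN6: min(297, 855, 741) = 297.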